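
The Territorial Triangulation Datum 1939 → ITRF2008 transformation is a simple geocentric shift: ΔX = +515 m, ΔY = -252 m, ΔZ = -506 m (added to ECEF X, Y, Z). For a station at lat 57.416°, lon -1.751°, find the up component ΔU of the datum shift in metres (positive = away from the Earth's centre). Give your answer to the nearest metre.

ΔU = -145 m

At φ = 57.416°, λ = -1.751°: sin φ = 0.842603, cos φ = 0.538536, sin λ = -0.030556, cos λ = 0.999533.
ΔU = cos φ cos λ·ΔX + cos φ sin λ·ΔY + sin φ·ΔZ = (0.538536)(0.999533)(515) + (0.538536)(-0.030556)(-252) + (0.842603)(-506) = -144.99 m.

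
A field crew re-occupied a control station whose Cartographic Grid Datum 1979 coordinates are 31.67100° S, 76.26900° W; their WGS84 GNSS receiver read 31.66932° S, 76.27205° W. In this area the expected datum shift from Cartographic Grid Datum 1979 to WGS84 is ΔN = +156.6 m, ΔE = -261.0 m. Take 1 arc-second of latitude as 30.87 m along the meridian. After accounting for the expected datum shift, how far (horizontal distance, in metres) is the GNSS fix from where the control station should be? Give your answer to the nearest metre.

Observed coordinate differences: Δφ = +0.00168°, Δλ = -0.00305°.
Converting to metres (1° lat = 111132 m, cos φ = 0.851077): observed ΔN = 186.7 m, observed ΔE = -288.5 m.
Subtracting the expected shift leaves a residual of 186.7 − (156.6) = 30.1 m north and -288.5 − (-261.0) = -27.5 m east.
Residual distance = √(30.1² + (-27.5)²) = 40.8 m.

41 m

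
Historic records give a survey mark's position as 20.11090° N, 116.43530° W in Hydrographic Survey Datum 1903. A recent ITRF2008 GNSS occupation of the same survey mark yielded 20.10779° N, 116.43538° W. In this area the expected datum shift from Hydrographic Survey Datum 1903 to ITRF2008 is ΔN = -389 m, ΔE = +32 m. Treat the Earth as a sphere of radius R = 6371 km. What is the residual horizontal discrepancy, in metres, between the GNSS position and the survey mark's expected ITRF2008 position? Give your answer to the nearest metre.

Observed coordinate differences: Δφ = -0.00311°, Δλ = -0.00008°.
Converting to metres (1° lat = 111195 m, cos φ = 0.939029): observed ΔN = -345.8 m, observed ΔE = -8.4 m.
Subtracting the expected shift leaves a residual of -345.8 − (-389) = 43.2 m north and -8.4 − (32) = -40.4 m east.
Residual distance = √(43.2² + (-40.4)²) = 59.1 m.

59 m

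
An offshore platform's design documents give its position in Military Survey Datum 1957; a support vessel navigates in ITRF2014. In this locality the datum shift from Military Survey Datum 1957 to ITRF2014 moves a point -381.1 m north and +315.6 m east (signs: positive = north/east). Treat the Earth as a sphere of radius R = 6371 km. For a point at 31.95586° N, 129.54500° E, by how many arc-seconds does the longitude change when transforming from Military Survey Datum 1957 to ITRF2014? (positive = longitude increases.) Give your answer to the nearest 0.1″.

At latitude 31.95586°, cos φ = 0.848456.
One radian of longitude at latitude φ spans R cos φ, so Δλ = ΔE / (R cos φ) = 315.6 / (6371000 × 0.848456) = 5.8385e-05 rad = 12.043″.

Δλ = 12.0″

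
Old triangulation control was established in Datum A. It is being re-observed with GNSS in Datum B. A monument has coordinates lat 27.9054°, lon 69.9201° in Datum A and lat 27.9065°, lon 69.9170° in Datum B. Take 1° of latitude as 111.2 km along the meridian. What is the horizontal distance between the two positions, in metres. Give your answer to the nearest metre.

328 m

Δφ = 27.9065° − 27.9054° = +0.0011°; Δλ = 69.9170° − 69.9201° = -0.0031°.
ΔN = Δφ × 111200 = 122.3 m; ΔE = Δλ × 111200 × cos(27.9054°) = -0.0031 × 111200 × 0.883722 = -304.6 m.
Distance = √(ΔE² + ΔN²) = √((-304.6)² + 122.3²) = 328.3 m.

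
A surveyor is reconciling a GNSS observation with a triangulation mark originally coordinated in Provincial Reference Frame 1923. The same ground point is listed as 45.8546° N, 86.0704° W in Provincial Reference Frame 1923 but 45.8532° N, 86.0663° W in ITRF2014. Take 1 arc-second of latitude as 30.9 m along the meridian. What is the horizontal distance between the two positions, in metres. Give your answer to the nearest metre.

Δφ = 45.8532° − 45.8546° = -0.0014°; Δλ = -86.0663° − -86.0704° = +0.0041°.
1° of latitude = 3600 × 30.90 = 111240 m.
ΔN = Δφ × 111240 = -155.7 m; ΔE = Δλ × 111240 × cos(45.8546°) = +0.0041 × 111240 × 0.696482 = 317.7 m.
Distance = √(ΔE² + ΔN²) = √(317.7² + (-155.7)²) = 353.8 m.

354 m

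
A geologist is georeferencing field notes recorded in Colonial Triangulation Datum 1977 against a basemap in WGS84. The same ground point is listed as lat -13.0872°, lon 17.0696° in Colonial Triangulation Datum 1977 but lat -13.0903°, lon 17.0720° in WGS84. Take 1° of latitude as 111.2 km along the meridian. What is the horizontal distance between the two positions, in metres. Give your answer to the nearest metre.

432 m

Δφ = -13.0903° − -13.0872° = -0.0031°; Δλ = 17.0720° − 17.0696° = +0.0024°.
ΔN = Δφ × 111200 = -344.7 m; ΔE = Δλ × 111200 × cos(-13.0872°) = +0.0024 × 111200 × 0.974027 = 259.9 m.
Distance = √(ΔE² + ΔN²) = √(259.9² + (-344.7)²) = 431.7 m.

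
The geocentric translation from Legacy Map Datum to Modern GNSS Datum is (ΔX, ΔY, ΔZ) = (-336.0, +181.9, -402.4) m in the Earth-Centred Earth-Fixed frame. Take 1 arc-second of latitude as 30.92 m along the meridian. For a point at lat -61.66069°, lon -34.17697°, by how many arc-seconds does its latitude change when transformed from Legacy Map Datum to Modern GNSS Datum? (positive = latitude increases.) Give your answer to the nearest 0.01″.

sin φ = -0.880152, cos φ = 0.474692, sin λ = -0.561751, cos λ = 0.827306.
North component: ΔN = −sin φ cos λ·ΔX − sin φ sin λ·ΔY + cos φ·ΔZ = −(-0.880152)(0.827306)(-336.0) − (-0.880152)(-0.561751)(181.9) + (0.474692)(-402.4) = -525.61 m.
1° of latitude spans 3600 × 30.92 = 111312 m, so Δφ = -525.61 / 111312 × 3600 = -16.999″.

Δφ = -17.00″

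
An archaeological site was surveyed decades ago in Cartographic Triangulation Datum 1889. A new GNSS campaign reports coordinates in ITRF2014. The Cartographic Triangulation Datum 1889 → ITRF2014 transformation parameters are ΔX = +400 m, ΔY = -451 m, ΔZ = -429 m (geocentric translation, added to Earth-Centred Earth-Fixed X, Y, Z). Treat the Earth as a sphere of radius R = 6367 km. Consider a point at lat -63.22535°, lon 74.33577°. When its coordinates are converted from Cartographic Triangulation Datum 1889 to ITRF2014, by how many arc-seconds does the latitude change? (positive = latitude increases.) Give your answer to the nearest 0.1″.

Δφ = -15.7″

sin φ = -0.892785, cos φ = 0.450483, sin λ = 0.962860, cos λ = 0.269999.
North component: ΔN = −sin φ cos λ·ΔX − sin φ sin λ·ΔY + cos φ·ΔZ = −(-0.892785)(0.269999)(400) − (-0.892785)(0.962860)(-451) + (0.450483)(-429) = -484.53 m.
1° of latitude spans πR/180 = 111125 m, so Δφ = -484.53 / 111125 × 3600 = -15.697″.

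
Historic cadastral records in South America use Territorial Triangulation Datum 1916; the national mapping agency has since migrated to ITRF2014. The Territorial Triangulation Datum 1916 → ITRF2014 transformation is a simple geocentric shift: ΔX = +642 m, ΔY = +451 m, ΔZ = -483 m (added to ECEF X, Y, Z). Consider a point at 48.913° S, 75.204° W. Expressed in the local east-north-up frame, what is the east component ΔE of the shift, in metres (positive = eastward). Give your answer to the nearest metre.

The local east axis at (φ, λ) is (−sin λ, cos λ, 0), so ΔE = −sin(-75.204°)·642 + cos(-75.204°)·451 = 735.89 m.

ΔE = 736 m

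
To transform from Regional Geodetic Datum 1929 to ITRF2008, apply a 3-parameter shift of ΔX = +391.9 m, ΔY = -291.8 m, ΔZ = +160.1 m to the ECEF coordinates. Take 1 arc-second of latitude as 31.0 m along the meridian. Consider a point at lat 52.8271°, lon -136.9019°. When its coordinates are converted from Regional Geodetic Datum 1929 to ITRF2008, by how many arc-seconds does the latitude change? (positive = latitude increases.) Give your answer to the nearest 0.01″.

Δφ = 5.35″

sin φ = 0.796816, cos φ = 0.604222, sin λ = -0.683250, cos λ = -0.730185.
North component: ΔN = −sin φ cos λ·ΔX − sin φ sin λ·ΔY + cos φ·ΔZ = −(0.796816)(-0.730185)(391.9) − (0.796816)(-0.683250)(-291.8) + (0.604222)(160.1) = 165.89 m.
1° of latitude spans 3600 × 31.00 = 111600 m, so Δφ = 165.89 / 111600 × 3600 = 5.351″.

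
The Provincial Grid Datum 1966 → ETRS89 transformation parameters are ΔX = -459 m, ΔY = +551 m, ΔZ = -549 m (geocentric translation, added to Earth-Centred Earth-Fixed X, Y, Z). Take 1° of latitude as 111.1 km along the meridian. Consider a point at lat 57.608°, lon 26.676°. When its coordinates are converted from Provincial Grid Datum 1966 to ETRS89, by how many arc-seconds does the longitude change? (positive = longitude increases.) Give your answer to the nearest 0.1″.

Δλ = 42.2″

sin φ = 0.844403, cos φ = 0.535709, sin λ = 0.448945, cos λ = 0.893560.
East component: ΔE = −sin λ·ΔX + cos λ·ΔY = −(0.448945)(-459) + (0.893560)(551) = 698.42 m.
1° of latitude spans 111100 m; at latitude φ, 1° of longitude spans that × cos φ = 59517.3 m, so Δλ = 698.42 / 59517.3 × 3600 = 42.245″.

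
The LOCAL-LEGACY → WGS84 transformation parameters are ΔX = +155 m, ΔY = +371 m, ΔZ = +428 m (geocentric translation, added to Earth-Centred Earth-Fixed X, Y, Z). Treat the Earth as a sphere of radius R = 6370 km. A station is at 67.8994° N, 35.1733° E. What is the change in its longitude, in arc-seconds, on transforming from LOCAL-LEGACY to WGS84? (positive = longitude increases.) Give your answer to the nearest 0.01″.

sin φ = 0.926525, cos φ = 0.376234, sin λ = 0.576051, cos λ = 0.817413.
East component: ΔE = −sin λ·ΔX + cos λ·ΔY = −(0.576051)(155) + (0.817413)(371) = 213.97 m.
1° of latitude spans πR/180 = 111177 m; at latitude φ, 1° of longitude spans that × cos φ = 41828.7 m, so Δλ = 213.97 / 41828.7 × 3600 = 18.416″.

Δλ = 18.42″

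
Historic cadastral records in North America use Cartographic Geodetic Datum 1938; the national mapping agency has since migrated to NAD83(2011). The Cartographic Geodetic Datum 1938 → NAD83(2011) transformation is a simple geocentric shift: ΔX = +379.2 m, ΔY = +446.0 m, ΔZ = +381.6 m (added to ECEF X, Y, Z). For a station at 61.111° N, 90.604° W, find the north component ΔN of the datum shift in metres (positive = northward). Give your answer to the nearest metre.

At φ = 61.111°, λ = -90.604°: sin φ = 0.875557, cos φ = 0.483114, sin λ = -0.999944, cos λ = -0.010542.
ΔN = −sin φ cos λ·ΔX − sin φ sin λ·ΔY + cos φ·ΔZ = −(0.875557)(-0.010542)(379.2) − (0.875557)(-0.999944)(446.0) + (0.483114)(381.6) = 578.33 m.

ΔN = 578 m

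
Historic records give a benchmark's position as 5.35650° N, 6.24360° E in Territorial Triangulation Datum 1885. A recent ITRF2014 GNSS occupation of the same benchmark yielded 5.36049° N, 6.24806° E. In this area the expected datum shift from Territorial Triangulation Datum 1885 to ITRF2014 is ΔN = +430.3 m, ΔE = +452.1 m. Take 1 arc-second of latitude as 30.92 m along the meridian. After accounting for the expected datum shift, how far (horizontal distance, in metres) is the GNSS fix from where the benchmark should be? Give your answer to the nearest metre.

44 m

Observed coordinate differences: Δφ = +0.00399°, Δλ = +0.00446°.
Converting to metres (1° lat = 111312 m, cos φ = 0.995633): observed ΔN = 444.1 m, observed ΔE = 494.3 m.
Subtracting the expected shift leaves a residual of 444.1 − (430.3) = 13.8 m north and 494.3 − (452.1) = 42.2 m east.
Residual distance = √(13.8² + 42.2²) = 44.4 m.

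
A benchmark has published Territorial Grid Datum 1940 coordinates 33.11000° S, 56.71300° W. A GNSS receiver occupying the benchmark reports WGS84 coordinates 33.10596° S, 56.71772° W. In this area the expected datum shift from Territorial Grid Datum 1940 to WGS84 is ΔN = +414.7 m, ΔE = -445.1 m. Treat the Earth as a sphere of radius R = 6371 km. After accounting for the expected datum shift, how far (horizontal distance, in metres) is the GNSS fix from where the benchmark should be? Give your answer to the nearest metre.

Observed coordinate differences: Δφ = +0.00404°, Δλ = -0.00472°.
Converting to metres (1° lat = 111195 m, cos φ = 0.837623): observed ΔN = 449.2 m, observed ΔE = -439.6 m.
Subtracting the expected shift leaves a residual of 449.2 − (414.7) = 34.5 m north and -439.6 − (-445.1) = 5.5 m east.
Residual distance = √(34.5² + 5.5²) = 35.0 m.

35 m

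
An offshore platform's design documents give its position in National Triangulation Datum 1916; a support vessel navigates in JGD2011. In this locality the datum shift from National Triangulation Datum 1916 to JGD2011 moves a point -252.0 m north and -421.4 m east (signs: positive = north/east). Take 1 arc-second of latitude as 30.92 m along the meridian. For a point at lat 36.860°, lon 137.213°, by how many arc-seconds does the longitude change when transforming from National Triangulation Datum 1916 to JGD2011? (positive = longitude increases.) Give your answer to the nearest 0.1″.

At latitude 36.860°, cos φ = 0.800104.
1″ of longitude at this latitude = 30.92 × cos φ = 24.7392 m, so Δλ = -421.4 / 24.7392 = -17.034″.

Δλ = -17.0″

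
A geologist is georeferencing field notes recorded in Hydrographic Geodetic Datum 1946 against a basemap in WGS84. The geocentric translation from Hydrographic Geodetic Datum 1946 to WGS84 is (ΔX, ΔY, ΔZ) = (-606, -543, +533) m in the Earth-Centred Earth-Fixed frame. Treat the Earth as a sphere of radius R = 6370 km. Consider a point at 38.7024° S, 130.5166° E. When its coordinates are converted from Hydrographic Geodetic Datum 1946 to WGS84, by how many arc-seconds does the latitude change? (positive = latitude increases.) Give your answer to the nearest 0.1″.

sin φ = -0.625275, cos φ = 0.780404, sin λ = 0.760218, cos λ = -0.649668.
North component: ΔN = −sin φ cos λ·ΔX − sin φ sin λ·ΔY + cos φ·ΔZ = −(-0.625275)(-0.649668)(-606) − (-0.625275)(0.760218)(-543) + (0.780404)(533) = 404.01 m.
1° of latitude spans πR/180 = 111177 m, so Δφ = 404.01 / 111177 × 3600 = 13.082″.

Δφ = 13.1″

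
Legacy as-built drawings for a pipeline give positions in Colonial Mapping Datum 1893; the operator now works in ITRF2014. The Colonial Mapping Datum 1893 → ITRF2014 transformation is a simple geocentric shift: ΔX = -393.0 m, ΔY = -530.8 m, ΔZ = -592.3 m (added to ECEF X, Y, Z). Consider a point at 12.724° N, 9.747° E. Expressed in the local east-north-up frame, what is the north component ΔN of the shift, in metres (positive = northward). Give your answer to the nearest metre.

ΔN = -473 m

At φ = 12.724°, λ = 9.747°: sin φ = 0.220255, cos φ = 0.975442, sin λ = 0.169298, cos λ = 0.985565.
ΔN = −sin φ cos λ·ΔX − sin φ sin λ·ΔY + cos φ·ΔZ = −(0.220255)(0.985565)(-393.0) − (0.220255)(0.169298)(-530.8) + (0.975442)(-592.3) = -472.65 m.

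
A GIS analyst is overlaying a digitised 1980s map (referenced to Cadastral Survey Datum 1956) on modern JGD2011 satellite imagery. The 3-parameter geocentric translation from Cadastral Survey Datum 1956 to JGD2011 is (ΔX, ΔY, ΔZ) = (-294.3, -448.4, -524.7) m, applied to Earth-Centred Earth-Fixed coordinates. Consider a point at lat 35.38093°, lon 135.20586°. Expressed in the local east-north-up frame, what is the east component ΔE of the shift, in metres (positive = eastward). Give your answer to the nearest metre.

ΔE = 526 m

At φ = 35.38093°, λ = 135.20586°: sin φ = 0.579010, cos φ = 0.815321, sin λ = 0.704562, cos λ = -0.709643.
ΔE = −sin λ·ΔX + cos λ·ΔY = −(0.704562)·(-294.3) + (-0.709643)·(-448.4) = 525.56 m.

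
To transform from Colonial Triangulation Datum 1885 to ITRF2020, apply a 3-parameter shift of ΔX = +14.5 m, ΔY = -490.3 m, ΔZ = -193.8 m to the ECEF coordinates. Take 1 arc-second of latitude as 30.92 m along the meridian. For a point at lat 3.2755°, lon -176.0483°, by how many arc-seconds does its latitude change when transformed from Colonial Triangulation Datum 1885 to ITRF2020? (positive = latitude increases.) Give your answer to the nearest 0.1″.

sin φ = 0.057137, cos φ = 0.998366, sin λ = -0.068916, cos λ = -0.997623.
North component: ΔN = −sin φ cos λ·ΔX − sin φ sin λ·ΔY + cos φ·ΔZ = −(0.057137)(-0.997623)(14.5) − (0.057137)(-0.068916)(-490.3) + (0.998366)(-193.8) = -194.59 m.
1° of latitude spans 3600 × 30.92 = 111312 m, so Δφ = -194.59 / 111312 × 3600 = -6.293″.

Δφ = -6.3″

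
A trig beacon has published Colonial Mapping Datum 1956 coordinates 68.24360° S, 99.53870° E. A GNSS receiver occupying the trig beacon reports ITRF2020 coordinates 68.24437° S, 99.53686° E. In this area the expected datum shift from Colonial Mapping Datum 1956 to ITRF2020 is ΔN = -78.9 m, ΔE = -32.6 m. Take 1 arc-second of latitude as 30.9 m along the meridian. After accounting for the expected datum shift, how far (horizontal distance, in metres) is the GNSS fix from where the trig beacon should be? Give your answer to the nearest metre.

44 m

Observed coordinate differences: Δφ = -0.00077°, Δλ = -0.00184°.
Converting to metres (1° lat = 111240 m, cos φ = 0.370661): observed ΔN = -85.7 m, observed ΔE = -75.9 m.
Subtracting the expected shift leaves a residual of -85.7 − (-78.9) = -6.8 m north and -75.9 − (-32.6) = -43.3 m east.
Residual distance = √((-6.8)² + (-43.3)²) = 43.8 m.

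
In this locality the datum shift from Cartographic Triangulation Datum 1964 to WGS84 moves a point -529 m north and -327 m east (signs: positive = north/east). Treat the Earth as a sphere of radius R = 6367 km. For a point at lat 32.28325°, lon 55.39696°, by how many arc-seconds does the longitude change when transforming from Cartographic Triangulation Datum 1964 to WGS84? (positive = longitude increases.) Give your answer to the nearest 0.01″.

At latitude 32.28325°, cos φ = 0.845418.
One radian of longitude at latitude φ spans R cos φ, so Δλ = ΔE / (R cos φ) = -327.0 / (6367000 × 0.845418) = -6.0749e-05 rad = -12.530″.

Δλ = -12.53″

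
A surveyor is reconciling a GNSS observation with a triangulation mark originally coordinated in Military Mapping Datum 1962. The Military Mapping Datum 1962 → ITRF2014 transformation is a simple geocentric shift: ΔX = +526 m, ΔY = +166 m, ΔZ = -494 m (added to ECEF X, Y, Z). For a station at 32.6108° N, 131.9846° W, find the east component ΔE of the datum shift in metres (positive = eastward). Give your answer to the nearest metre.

At φ = 32.6108°, λ = -131.9846°: sin φ = 0.538930, cos φ = 0.842351, sin λ = -0.743325, cos λ = -0.668931.
ΔE = −sin λ·ΔX + cos λ·ΔY = −(-0.743325)·(526) + (-0.668931)·(166) = 279.95 m.

ΔE = 280 m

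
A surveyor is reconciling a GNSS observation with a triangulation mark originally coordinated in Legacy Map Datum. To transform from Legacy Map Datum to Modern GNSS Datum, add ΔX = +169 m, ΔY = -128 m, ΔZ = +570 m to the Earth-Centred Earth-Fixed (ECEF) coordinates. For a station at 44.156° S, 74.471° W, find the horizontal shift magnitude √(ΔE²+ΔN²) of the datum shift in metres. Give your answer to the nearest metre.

At φ = -44.156°, λ = -74.471°: sin φ = -0.696614, cos φ = 0.717446, sin λ = -0.963495, cos λ = 0.267726.
ΔE = −sin λ·ΔX + cos λ·ΔY = −(-0.963495)·(169) + (0.267726)·(-128) = 128.56 m.
ΔN = −sin φ cos λ·ΔX − sin φ sin λ·ΔY + cos φ·ΔZ = −(-0.696614)(0.267726)(169) − (-0.696614)(-0.963495)(-128) + (0.717446)(570) = 526.37 m.
Horizontal magnitude = √(ΔE² + ΔN²) = √(128.56² + 526.37²) = 541.85 m.

542 m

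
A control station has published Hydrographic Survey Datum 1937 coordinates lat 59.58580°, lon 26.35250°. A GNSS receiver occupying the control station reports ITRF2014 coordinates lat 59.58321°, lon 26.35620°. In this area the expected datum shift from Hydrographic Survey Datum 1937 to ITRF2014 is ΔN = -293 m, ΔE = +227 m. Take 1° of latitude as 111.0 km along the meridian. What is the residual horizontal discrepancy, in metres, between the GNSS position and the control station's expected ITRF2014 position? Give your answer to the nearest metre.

20 m

Observed coordinate differences: Δφ = -0.00259°, Δλ = +0.00370°.
Converting to metres (1° lat = 111000 m, cos φ = 0.506248): observed ΔN = -287.5 m, observed ΔE = 207.9 m.
Subtracting the expected shift leaves a residual of -287.5 − (-293) = 5.5 m north and 207.9 − (227) = -19.1 m east.
Residual distance = √(5.5² + (-19.1)²) = 19.9 m.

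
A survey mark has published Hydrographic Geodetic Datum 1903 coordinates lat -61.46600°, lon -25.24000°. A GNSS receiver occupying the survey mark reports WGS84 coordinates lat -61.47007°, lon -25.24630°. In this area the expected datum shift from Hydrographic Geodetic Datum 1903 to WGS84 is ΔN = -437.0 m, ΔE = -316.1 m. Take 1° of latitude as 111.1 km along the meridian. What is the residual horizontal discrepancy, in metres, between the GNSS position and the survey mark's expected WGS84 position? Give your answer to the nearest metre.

24 m

Observed coordinate differences: Δφ = -0.00407°, Δλ = -0.00630°.
Converting to metres (1° lat = 111100 m, cos φ = 0.477680): observed ΔN = -452.2 m, observed ΔE = -334.3 m.
Subtracting the expected shift leaves a residual of -452.2 − (-437.0) = -15.2 m north and -334.3 − (-316.1) = -18.2 m east.
Residual distance = √((-15.2)² + (-18.2)²) = 23.7 m.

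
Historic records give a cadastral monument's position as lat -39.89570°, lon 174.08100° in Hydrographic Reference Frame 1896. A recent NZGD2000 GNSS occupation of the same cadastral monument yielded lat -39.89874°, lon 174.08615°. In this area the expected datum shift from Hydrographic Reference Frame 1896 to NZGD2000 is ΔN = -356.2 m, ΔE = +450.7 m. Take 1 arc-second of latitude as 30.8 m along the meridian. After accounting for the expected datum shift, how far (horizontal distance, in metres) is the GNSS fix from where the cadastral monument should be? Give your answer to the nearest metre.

Observed coordinate differences: Δφ = -0.00304°, Δλ = +0.00515°.
Converting to metres (1° lat = 110880 m, cos φ = 0.767213): observed ΔN = -337.1 m, observed ΔE = 438.1 m.
Subtracting the expected shift leaves a residual of -337.1 − (-356.2) = 19.1 m north and 438.1 − (450.7) = -12.6 m east.
Residual distance = √(19.1² + (-12.6)²) = 22.9 m.

23 m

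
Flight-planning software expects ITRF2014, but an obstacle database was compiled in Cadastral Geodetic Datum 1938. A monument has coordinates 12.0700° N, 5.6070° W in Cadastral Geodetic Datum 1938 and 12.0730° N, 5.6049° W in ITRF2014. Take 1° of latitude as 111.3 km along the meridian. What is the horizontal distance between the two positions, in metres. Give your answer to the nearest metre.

Δφ = 12.0730° − 12.0700° = +0.0030°; Δλ = -5.6049° − -5.6070° = +0.0021°.
ΔN = Δφ × 111300 = 333.9 m; ΔE = Δλ × 111300 × cos(12.0700°) = +0.0021 × 111300 × 0.977893 = 228.6 m.
Distance = √(ΔE² + ΔN²) = √(228.6² + 333.9²) = 404.6 m.

405 m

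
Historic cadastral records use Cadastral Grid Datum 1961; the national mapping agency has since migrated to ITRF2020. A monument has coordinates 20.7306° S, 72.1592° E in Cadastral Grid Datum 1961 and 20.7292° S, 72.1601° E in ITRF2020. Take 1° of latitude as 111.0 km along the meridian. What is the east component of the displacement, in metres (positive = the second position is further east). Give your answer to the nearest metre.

ΔE = 93 m

Δφ = -20.7292° − -20.7306° = +0.0014°; Δλ = 72.1601° − 72.1592° = +0.0009°.
ΔN = Δφ × 111000 = 155.4 m; ΔE = Δλ × 111000 × cos(-20.7306°) = +0.0009 × 111000 × 0.935255 = 93.4 m.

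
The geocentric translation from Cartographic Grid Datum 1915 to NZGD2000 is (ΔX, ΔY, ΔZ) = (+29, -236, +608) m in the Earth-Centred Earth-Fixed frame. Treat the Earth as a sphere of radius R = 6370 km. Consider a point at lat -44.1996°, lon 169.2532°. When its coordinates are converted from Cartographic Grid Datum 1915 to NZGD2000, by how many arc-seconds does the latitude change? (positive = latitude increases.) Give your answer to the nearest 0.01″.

Δφ = 12.48″

sin φ = -0.697160, cos φ = 0.716915, sin λ = 0.186469, cos λ = -0.982461.
North component: ΔN = −sin φ cos λ·ΔX − sin φ sin λ·ΔY + cos φ·ΔZ = −(-0.697160)(-0.982461)(29) − (-0.697160)(0.186469)(-236) + (0.716915)(608) = 385.34 m.
1° of latitude spans πR/180 = 111177 m, so Δφ = 385.34 / 111177 × 3600 = 12.478″.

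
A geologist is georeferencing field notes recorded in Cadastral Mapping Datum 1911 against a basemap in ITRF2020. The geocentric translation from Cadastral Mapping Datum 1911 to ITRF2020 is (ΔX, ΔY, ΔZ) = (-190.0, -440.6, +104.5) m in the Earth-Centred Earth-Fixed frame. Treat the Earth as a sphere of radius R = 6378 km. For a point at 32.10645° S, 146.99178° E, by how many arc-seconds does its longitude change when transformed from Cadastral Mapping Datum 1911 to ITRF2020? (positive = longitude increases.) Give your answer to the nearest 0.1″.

Δλ = 18.1″

sin φ = -0.531494, cos φ = 0.847062, sin λ = 0.544759, cos λ = -0.838592.
East component: ΔE = −sin λ·ΔX + cos λ·ΔY = −(0.544759)(-190.0) + (-0.838592)(-440.6) = 472.99 m.
1° of latitude spans πR/180 = 111317 m; at latitude φ, 1° of longitude spans that × cos φ = 94292.5 m, so Δλ = 472.99 / 94292.5 × 3600 = 18.058″.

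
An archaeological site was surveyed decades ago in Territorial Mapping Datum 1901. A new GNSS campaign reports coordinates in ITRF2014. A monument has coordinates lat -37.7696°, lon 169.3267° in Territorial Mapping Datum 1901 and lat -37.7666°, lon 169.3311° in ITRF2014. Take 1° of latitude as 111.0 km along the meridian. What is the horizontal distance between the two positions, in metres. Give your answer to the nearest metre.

Δφ = -37.7666° − -37.7696° = +0.0030°; Δλ = 169.3311° − 169.3267° = +0.0044°.
ΔN = Δφ × 111000 = 333.0 m; ΔE = Δλ × 111000 × cos(-37.7696°) = +0.0044 × 111000 × 0.790480 = 386.1 m.
Distance = √(ΔE² + ΔN²) = √(386.1² + 333.0²) = 509.8 m.

510 m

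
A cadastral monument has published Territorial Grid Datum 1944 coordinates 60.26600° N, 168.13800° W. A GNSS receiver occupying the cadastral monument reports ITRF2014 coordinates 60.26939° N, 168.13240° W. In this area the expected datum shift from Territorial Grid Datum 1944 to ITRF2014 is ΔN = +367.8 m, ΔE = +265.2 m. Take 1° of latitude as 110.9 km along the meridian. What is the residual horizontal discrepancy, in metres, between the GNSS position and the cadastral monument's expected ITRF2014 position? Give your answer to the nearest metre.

44 m

Observed coordinate differences: Δφ = +0.00339°, Δλ = +0.00560°.
Converting to metres (1° lat = 110900 m, cos φ = 0.495974): observed ΔN = 376.0 m, observed ΔE = 308.0 m.
Subtracting the expected shift leaves a residual of 376.0 − (367.8) = 8.2 m north and 308.0 − (265.2) = 42.8 m east.
Residual distance = √(8.2² + 42.8²) = 43.6 m.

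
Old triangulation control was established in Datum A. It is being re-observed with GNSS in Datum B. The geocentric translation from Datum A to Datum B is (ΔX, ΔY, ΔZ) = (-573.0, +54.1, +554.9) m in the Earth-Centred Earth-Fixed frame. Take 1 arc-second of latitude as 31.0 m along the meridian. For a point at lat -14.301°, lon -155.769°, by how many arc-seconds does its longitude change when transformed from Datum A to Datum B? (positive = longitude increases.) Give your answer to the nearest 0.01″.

Δλ = -9.47″

sin φ = -0.247016, cos φ = 0.969011, sin λ = -0.410416, cos λ = -0.911898.
East component: ΔE = −sin λ·ΔX + cos λ·ΔY = −(-0.410416)(-573.0) + (-0.911898)(54.1) = -284.50 m.
1° of latitude spans 3600 × 31.00 = 111600 m; at latitude φ, 1° of longitude spans that × cos φ = 108141.7 m, so Δλ = -284.50 / 108141.7 × 3600 = -9.471″.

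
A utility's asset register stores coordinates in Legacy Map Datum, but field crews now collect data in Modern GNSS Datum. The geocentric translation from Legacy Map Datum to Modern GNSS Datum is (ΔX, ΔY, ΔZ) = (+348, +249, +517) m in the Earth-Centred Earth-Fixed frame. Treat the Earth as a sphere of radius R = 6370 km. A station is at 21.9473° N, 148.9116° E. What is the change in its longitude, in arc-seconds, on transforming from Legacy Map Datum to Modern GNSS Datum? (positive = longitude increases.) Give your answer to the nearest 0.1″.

Δλ = -13.7″

sin φ = 0.373754, cos φ = 0.927528, sin λ = 0.516360, cos λ = -0.856372.
East component: ΔE = −sin λ·ΔX + cos λ·ΔY = −(0.516360)(348) + (-0.856372)(249) = -392.93 m.
1° of latitude spans πR/180 = 111177 m; at latitude φ, 1° of longitude spans that × cos φ = 103120.2 m, so Δλ = -392.93 / 103120.2 × 3600 = -13.717″.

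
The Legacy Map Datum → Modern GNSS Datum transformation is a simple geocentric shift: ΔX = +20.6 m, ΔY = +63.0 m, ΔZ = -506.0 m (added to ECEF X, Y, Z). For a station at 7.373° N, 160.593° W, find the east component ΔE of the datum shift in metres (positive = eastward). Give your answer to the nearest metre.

ΔE = -53 m

At φ = 7.373°, λ = -160.593°: sin φ = 0.128328, cos φ = 0.991732, sin λ = -0.332276, cos λ = -0.943182.
ΔE = −sin λ·ΔX + cos λ·ΔY = −(-0.332276)·(20.6) + (-0.943182)·(63.0) = -52.58 m.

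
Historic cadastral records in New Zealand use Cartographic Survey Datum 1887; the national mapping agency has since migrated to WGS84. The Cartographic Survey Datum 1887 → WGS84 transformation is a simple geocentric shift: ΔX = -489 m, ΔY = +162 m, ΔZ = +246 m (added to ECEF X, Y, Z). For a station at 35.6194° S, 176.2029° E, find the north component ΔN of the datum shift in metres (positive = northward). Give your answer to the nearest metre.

ΔN = 490 m

The local north axis is (−sin φ cos λ, −sin φ sin λ, cos φ), giving ΔN = 284.168 + 6.248 + 199.974 = 490.39 m.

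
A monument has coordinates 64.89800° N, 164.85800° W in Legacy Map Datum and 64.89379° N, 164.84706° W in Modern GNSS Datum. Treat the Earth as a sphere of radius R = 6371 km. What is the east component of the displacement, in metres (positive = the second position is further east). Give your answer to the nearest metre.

ΔE = 516 m

Δφ = 64.89379° − 64.89800° = -0.00421°; Δλ = -164.84706° − -164.85800° = +0.01094°.
1° along a meridian = πR/180 = 111195 m.
ΔN = Δφ × 111195 = -468.1 m; ΔE = Δλ × 111195 × cos(64.89800°) = +0.01094 × 111195 × 0.424231 = 516.1 m.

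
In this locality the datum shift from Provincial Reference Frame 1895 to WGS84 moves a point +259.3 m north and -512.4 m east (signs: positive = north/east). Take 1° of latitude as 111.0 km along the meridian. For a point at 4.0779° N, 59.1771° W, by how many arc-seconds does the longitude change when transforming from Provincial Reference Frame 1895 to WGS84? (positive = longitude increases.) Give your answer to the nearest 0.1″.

At latitude 4.0779°, cos φ = 0.997468.
1° of longitude at this latitude = 111.0 × cos φ = 110.72 km, so Δλ = -512.4 / 110719.0 = -0.0046279° = -16.661″.

Δλ = -16.7″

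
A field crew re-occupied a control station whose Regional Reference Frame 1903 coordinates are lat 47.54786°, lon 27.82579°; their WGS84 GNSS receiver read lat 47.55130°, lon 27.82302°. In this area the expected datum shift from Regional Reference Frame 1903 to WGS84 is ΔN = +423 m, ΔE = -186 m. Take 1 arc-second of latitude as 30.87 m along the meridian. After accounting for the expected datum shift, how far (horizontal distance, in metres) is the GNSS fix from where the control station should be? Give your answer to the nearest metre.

Observed coordinate differences: Δφ = +0.00344°, Δλ = -0.00277°.
Converting to metres (1° lat = 111132 m, cos φ = 0.674974): observed ΔN = 382.3 m, observed ΔE = -207.8 m.
Subtracting the expected shift leaves a residual of 382.3 − (423) = -40.7 m north and -207.8 − (-186) = -21.8 m east.
Residual distance = √((-40.7)² + (-21.8)²) = 46.2 m.

46 m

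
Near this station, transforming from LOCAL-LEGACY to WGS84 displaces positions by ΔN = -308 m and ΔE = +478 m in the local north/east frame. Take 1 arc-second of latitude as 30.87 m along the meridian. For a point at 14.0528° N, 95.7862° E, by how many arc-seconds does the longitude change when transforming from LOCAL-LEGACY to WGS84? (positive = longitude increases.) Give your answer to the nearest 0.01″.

At latitude 14.0528°, cos φ = 0.970072.
1″ of longitude at this latitude = 30.87 × cos φ = 29.9461 m, so Δλ = 478.0 / 29.9461 = 15.962″.

Δλ = 15.96″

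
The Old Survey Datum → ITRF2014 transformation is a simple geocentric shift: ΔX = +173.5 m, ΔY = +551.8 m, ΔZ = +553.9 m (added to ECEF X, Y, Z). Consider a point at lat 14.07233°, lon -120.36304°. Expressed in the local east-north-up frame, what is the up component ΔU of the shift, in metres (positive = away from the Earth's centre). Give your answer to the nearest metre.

ΔU = -412 m

At φ = 14.07233°, λ = -120.36304°: sin φ = 0.243147, cos φ = 0.969990, sin λ = -0.862840, cos λ = -0.505477.
ΔU = cos φ cos λ·ΔX + cos φ sin λ·ΔY + sin φ·ΔZ = (0.969990)(-0.505477)(173.5) + (0.969990)(-0.862840)(551.8) + (0.243147)(553.9) = -412.22 m.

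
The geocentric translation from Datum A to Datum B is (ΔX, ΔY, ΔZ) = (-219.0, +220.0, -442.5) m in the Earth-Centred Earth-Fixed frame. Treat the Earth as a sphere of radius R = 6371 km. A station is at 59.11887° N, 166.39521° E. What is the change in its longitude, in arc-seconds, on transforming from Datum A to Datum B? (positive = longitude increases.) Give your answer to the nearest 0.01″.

Δλ = -10.24″

sin φ = 0.858234, cos φ = 0.513259, sin λ = 0.235223, cos λ = -0.971941.
East component: ΔE = −sin λ·ΔX + cos λ·ΔY = −(0.235223)(-219.0) + (-0.971941)(220.0) = -162.31 m.
1° of latitude spans πR/180 = 111195 m; at latitude φ, 1° of longitude spans that × cos φ = 57071.8 m, so Δλ = -162.31 / 57071.8 × 3600 = -10.238″.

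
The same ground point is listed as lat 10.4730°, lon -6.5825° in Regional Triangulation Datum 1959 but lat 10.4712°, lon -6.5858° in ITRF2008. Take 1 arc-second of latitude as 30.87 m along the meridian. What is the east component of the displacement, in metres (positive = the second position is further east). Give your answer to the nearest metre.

ΔE = -361 m

Δφ = 10.4712° − 10.4730° = -0.0018°; Δλ = -6.5858° − -6.5825° = -0.0033°.
1° of latitude = 3600 × 30.87 = 111132 m.
ΔN = Δφ × 111132 = -200.0 m; ΔE = Δλ × 111132 × cos(10.4730°) = -0.0033 × 111132 × 0.983341 = -360.6 m.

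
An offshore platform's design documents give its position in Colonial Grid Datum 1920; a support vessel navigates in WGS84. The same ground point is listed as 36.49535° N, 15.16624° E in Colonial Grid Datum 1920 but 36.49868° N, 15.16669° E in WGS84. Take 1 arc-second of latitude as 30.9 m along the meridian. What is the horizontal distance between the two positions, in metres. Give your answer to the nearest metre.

Δφ = 36.49868° − 36.49535° = +0.00333°; Δλ = 15.16669° − 15.16624° = +0.00045°.
1° of latitude = 3600 × 30.90 = 111240 m.
ΔN = Δφ × 111240 = 370.4 m; ΔE = Δλ × 111240 × cos(36.49535°) = +0.00045 × 111240 × 0.803905 = 40.2 m.
Distance = √(ΔE² + ΔN²) = √(40.2² + 370.4²) = 372.6 m.

373 m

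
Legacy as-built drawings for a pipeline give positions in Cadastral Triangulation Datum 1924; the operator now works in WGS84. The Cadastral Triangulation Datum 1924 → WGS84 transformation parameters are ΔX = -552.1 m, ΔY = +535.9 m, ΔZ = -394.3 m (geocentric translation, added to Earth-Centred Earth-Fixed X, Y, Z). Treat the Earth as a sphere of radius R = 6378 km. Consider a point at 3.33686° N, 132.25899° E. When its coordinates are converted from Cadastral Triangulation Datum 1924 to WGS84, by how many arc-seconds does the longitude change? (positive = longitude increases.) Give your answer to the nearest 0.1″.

Δλ = 1.6″

sin φ = 0.058206, cos φ = 0.998305, sin λ = 0.740113, cos λ = -0.672483.
East component: ΔE = −sin λ·ΔX + cos λ·ΔY = −(0.740113)(-552.1) + (-0.672483)(535.9) = 48.23 m.
1° of latitude spans πR/180 = 111317 m; at latitude φ, 1° of longitude spans that × cos φ = 111128.4 m, so Δλ = 48.23 / 111128.4 × 3600 = 1.562″.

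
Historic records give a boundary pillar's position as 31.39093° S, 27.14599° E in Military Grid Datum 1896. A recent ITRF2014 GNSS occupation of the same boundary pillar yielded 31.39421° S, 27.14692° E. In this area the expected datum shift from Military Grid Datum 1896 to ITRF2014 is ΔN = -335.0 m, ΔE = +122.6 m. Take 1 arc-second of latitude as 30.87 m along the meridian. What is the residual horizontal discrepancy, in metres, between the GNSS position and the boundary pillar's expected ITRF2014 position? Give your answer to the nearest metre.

Observed coordinate differences: Δφ = -0.00328°, Δλ = +0.00093°.
Converting to metres (1° lat = 111132 m, cos φ = 0.853633): observed ΔN = -364.5 m, observed ΔE = 88.2 m.
Subtracting the expected shift leaves a residual of -364.5 − (-335.0) = -29.5 m north and 88.2 − (122.6) = -34.4 m east.
Residual distance = √((-29.5)² + (-34.4)²) = 45.3 m.

45 m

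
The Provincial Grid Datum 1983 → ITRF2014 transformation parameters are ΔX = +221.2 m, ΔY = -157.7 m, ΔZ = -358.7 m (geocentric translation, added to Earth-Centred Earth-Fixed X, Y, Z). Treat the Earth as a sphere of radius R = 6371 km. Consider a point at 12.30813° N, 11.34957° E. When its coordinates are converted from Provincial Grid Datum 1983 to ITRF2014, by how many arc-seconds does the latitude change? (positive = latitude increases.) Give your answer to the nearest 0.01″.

Δφ = -12.63″

sin φ = 0.213169, cos φ = 0.977015, sin λ = 0.196794, cos λ = 0.980445.
North component: ΔN = −sin φ cos λ·ΔX − sin φ sin λ·ΔY + cos φ·ΔZ = −(0.213169)(0.980445)(221.2) − (0.213169)(0.196794)(-157.7) + (0.977015)(-358.7) = -390.07 m.
1° of latitude spans πR/180 = 111195 m, so Δφ = -390.07 / 111195 × 3600 = -12.629″.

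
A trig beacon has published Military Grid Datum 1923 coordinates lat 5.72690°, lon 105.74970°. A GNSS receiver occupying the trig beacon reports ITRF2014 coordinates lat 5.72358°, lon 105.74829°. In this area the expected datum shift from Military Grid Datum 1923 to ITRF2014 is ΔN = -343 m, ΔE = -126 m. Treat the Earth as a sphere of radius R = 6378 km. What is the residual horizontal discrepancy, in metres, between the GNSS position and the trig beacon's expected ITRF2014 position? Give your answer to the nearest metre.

Observed coordinate differences: Δφ = -0.00332°, Δλ = -0.00141°.
Converting to metres (1° lat = 111317 m, cos φ = 0.995009): observed ΔN = -369.6 m, observed ΔE = -156.2 m.
Subtracting the expected shift leaves a residual of -369.6 − (-343) = -26.6 m north and -156.2 − (-126) = -30.2 m east.
Residual distance = √((-26.6)² + (-30.2)²) = 40.2 m.

40 m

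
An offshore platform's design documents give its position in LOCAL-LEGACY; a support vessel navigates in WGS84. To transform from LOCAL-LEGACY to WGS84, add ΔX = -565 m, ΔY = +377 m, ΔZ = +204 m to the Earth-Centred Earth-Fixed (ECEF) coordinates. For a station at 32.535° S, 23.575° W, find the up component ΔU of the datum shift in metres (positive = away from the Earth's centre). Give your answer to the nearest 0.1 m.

ΔU = -673.4 m

The local up (radial) axis is (cos φ cos λ, cos φ sin λ, sin φ), giving ΔU = -436.575 − 127.118 − 109.714 = -673.41 m.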